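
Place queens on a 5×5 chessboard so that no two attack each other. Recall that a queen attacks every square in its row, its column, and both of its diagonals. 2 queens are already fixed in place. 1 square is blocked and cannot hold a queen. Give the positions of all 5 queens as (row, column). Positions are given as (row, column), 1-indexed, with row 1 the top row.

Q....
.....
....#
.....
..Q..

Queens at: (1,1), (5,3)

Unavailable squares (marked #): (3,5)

(1,1) (2,4) (3,2) (4,5) (5,3)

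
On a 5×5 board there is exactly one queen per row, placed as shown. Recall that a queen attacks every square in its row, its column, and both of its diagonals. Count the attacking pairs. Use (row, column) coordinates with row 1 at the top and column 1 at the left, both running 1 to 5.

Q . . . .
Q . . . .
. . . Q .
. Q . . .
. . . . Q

Same column: (1,1)–(2,1) (column 1).
Same diagonal: (1,1)–(5,5) (|1−5| = |1−5| = 4).
Total attacking pairs: 2.

2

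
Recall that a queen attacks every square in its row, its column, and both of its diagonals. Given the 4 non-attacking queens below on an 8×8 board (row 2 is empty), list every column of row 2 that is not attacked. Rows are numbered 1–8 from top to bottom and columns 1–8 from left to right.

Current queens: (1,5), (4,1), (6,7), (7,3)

columns 2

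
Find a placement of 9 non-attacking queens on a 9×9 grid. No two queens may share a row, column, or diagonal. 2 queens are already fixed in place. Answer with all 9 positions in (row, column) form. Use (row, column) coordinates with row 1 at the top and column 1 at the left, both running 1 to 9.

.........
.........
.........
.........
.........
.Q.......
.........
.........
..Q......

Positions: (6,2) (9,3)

(1,5) (2,9) (3,4) (4,6) (5,8) (6,2) (7,7) (8,1) (9,3)

Row 1: attacked by (6,2)→{2,7}; (9,3)→{3}. Safe: 1, 4, 5, 6, 8, 9. Place at column 5.
Row 2: attacked by (1,5)→{4,5,6}; (6,2)→{2,6}; (9,3)→{3}. Safe: 1, 7, 8, 9. Place at column 9.
Row 3: attacked by (1,5)→{3,5,7}; (2,9)→{8,9}; (6,2)→{2,5}; (9,3)→{3,9}. Safe: 1, 4, 6. Place at column 4.
Row 4: attacked by (1,5)→{2,5,8}; (2,9)→{7,9}; (3,4)→{3,4,5}; (6,2)→{2,4}; (9,3)→{3,8}. Safe: 1, 6. Place at column 6.
Row 5: attacked by (1,5)→{1,5,9}; (2,9)→{6,9}; (3,4)→{2,4,6}; (4,6)→{5,6,7}; (6,2)→{1,2,3}; (9,3)→{3,7}. Safe: 8. Place at column 8.
Row 7: attacked by (1,5)→{5}; (2,9)→{4,9}; (3,4)→{4,8}; (4,6)→{3,6,9}; (5,8)→{6,8}; (6,2)→{1,2,3}; (9,3)→{1,3,5}. Safe: 7. Place at column 7.
Row 8: attacked by (1,5)→{5}; (2,9)→{3,9}; (3,4)→{4,9}; (4,6)→{2,6}; (5,8)→{5,8}; (6,2)→{2,4}; (7,7)→{6,7,8}; (9,3)→{2,3,4}. Safe: 1. Place at column 1.
Columns [5, 9, 4, 6, 8, 2, 7, 1, 3], r−c [-4, -7, -1, -2, -3, 4, 0, 7, 6], r+c [6, 11, 7, 10, 13, 8, 14, 9, 12] are all distinct, so no two queens attack.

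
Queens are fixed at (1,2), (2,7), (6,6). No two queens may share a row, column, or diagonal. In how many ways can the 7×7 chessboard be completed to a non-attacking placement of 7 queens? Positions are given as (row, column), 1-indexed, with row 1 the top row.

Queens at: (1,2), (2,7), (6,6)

Branch on row 3: col 1 → 0; col 5 → 1.
Sum: 0 + 1 = 1.

1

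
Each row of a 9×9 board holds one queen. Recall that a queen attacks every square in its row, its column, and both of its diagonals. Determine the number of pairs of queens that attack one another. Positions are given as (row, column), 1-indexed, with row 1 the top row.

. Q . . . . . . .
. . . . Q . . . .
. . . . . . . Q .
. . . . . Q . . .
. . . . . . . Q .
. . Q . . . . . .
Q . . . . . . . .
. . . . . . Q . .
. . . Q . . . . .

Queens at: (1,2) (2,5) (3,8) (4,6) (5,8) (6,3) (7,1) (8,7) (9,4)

3

Same column: (3,8)–(5,8) (column 8).
Same diagonal: (2,5)–(5,8) (|2−5| = |5−8| = 3); (5,8)–(9,4) (|5−9| = |8−4| = 4).
Total attacking pairs: 3.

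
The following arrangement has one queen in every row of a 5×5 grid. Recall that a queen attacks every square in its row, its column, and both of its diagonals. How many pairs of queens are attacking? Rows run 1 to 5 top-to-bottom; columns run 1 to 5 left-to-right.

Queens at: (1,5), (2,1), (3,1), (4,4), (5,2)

1

Same column: (2,1)–(3,1) (column 1).
Total attacking pairs: 1.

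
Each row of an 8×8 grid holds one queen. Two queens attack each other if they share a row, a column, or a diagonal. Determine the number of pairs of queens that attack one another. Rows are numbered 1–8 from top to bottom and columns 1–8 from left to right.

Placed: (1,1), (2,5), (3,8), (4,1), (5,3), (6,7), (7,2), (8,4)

1

Same column: (1,1)–(4,1) (column 1).
Total attacking pairs: 1.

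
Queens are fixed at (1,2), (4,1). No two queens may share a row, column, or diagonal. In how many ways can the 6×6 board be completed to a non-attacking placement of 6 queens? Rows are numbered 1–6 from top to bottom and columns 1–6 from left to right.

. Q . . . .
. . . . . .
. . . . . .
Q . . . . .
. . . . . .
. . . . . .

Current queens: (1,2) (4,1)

1

Branch on row 2: col 4 → 1; col 5 → 0; col 6 → 0.
Sum: 1 + 0 + 0 = 1.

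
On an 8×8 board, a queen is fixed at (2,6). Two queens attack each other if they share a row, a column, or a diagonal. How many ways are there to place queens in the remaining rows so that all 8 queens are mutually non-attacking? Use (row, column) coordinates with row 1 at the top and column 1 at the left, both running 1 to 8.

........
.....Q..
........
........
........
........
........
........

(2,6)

14

Branch on row 1: col 1 → 1; col 2 → 2; col 3 → 8; col 4 → 3; col 8 → 0.
Sum: 1 + 2 + 8 + 3 + 0 = 14.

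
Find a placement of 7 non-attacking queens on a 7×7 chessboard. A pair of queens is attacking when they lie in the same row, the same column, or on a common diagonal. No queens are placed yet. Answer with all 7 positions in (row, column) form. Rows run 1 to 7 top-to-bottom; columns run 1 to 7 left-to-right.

Row 1: Safe: 1, 2, 3, 4, 5, 6, 7. Place at column 3.
Row 2: attacked by (1,3)→{2,3,4}. Safe: 1, 5, 6, 7. Place at column 7.
Row 3: attacked by (1,3)→{1,3,5}; (2,7)→{6,7}. Safe: 2, 4. Place at column 4.
Row 4: attacked by (1,3)→{3,6}; (2,7)→{5,7}; (3,4)→{3,4,5}. Safe: 1, 2. Place at column 1.
Row 5: attacked by (1,3)→{3,7}; (2,7)→{4,7}; (3,4)→{2,4,6}; (4,1)→{1,2}. Safe: 5. Place at column 5.
Row 6: attacked by (1,3)→{3}; (2,7)→{3,7}; (3,4)→{1,4,7}; (4,1)→{1,3}; (5,5)→{4,5,6}. Safe: 2. Place at column 2.
Row 7: attacked by (1,3)→{3}; (2,7)→{2,7}; (3,4)→{4}; (4,1)→{1,4}; (5,5)→{3,5,7}; (6,2)→{1,2,3}. Safe: 6. Place at column 6.
Columns [3, 7, 4, 1, 5, 2, 6], r−c [-2, -5, -1, 3, 0, 4, 1], r+c [4, 9, 7, 5, 10, 8, 13] are all distinct, so no two queens attack.

(1,3) (2,7) (3,4) (4,1) (5,5) (6,2) (7,6)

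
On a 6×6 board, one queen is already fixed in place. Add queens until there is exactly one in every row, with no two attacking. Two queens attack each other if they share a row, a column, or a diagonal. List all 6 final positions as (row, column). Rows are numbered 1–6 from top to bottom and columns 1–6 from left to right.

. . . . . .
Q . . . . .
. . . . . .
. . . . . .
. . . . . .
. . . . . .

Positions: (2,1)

Row 1: attacked by (2,1)→{1,2}. Safe: 3, 4, 5, 6. Place at column 4.
Row 3: attacked by (1,4)→{2,4,6}; (2,1)→{1,2}. Safe: 3, 5. Place at column 5.
Row 4: attacked by (1,4)→{1,4}; (2,1)→{1,3}; (3,5)→{4,5,6}. Safe: 2. Place at column 2.
Row 5: attacked by (1,4)→{4}; (2,1)→{1,4}; (3,5)→{3,5}; (4,2)→{1,2,3}. Safe: 6. Place at column 6.
Row 6: attacked by (1,4)→{4}; (2,1)→{1,5}; (3,5)→{2,5}; (4,2)→{2,4}; (5,6)→{5,6}. Safe: 3. Place at column 3.
Columns [4, 1, 5, 2, 6, 3], r−c [-3, 1, -2, 2, -1, 3], r+c [5, 3, 8, 6, 11, 9] are all distinct, so no two queens attack.

(1,4) (2,1) (3,5) (4,2) (5,6) (6,3)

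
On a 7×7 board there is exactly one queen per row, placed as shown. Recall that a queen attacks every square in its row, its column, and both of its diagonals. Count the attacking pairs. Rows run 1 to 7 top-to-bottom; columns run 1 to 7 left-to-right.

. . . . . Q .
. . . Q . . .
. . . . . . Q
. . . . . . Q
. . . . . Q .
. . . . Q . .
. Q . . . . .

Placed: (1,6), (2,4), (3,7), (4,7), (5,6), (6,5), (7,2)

5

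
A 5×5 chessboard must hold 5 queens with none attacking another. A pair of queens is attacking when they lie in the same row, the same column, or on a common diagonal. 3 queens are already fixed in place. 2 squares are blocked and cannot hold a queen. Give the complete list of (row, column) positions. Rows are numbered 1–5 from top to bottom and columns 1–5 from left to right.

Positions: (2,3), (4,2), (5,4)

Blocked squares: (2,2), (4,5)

Row 1: attacked by (2,3)→{2,3,4}; (4,2)→{2,5}; (5,4)→{4}. Safe: 1. Place at column 1.
Row 3: attacked by (1,1)→{1,3}; (2,3)→{2,3,4}; (4,2)→{1,2,3}; (5,4)→{2,4}. Safe: 5. Place at column 5.
Columns [1, 3, 5, 2, 4], r−c [0, -1, -2, 2, 1], r+c [2, 5, 8, 6, 9] are all distinct, so no two queens attack.

(1,1) (2,3) (3,5) (4,2) (5,4)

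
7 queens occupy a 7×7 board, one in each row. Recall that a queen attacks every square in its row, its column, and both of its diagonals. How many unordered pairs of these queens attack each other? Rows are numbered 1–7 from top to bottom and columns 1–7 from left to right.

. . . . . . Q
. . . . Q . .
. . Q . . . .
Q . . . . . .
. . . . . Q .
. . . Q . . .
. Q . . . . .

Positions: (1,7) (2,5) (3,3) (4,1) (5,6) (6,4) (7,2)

All columns are distinct and no two queens satisfy |Δrow| = |Δcol|, so no pair attacks.

0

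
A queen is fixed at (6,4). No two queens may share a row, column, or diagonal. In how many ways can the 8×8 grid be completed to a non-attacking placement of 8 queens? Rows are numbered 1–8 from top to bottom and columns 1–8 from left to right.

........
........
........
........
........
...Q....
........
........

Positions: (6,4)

12

Branch on row 1: col 1 → 2; col 2 → 2; col 3 → 3; col 5 → 1; col 6 → 2; col 7 → 2; col 8 → 0.
Sum: 2 + 2 + 3 + 1 + 2 + 2 + 0 = 12.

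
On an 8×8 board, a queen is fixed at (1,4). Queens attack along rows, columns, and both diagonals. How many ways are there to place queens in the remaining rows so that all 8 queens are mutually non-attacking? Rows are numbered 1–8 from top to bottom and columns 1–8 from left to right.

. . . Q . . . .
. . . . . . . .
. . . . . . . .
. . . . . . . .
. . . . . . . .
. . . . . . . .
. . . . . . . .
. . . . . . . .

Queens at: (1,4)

18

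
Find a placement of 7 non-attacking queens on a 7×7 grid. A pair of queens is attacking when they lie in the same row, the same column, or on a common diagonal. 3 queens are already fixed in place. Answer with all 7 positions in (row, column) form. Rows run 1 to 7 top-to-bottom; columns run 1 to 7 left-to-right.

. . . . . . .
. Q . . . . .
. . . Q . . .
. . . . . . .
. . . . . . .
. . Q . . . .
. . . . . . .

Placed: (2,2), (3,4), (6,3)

Row 1: attacked by (2,2)→{1,2,3}; (3,4)→{2,4,6}; (6,3)→{3}. Safe: 5, 7. Place at column 7.
Row 4: attacked by (1,7)→{4,7}; (2,2)→{2,4}; (3,4)→{3,4,5}; (6,3)→{1,3,5}. Safe: 6. Place at column 6.
Row 5: attacked by (1,7)→{3,7}; (2,2)→{2,5}; (3,4)→{2,4,6}; (4,6)→{5,6,7}; (6,3)→{2,3,4}. Safe: 1. Place at column 1.
Row 7: attacked by (1,7)→{1,7}; (2,2)→{2,7}; (3,4)→{4}; (4,6)→{3,6}; (5,1)→{1,3}; (6,3)→{2,3,4}. Safe: 5. Place at column 5.
Columns [7, 2, 4, 6, 1, 3, 5], r−c [-6, 0, -1, -2, 4, 3, 2], r+c [8, 4, 7, 10, 6, 9, 12] are all distinct, so no two queens attack.

(1,7) (2,2) (3,4) (4,6) (5,1) (6,3) (7,5)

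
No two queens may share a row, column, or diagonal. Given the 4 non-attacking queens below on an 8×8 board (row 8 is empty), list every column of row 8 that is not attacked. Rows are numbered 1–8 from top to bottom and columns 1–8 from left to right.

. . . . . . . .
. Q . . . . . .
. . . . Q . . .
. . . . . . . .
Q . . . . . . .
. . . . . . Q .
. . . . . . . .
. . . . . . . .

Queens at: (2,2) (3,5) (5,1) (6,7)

columns 3, 6

(2,2) attacks row 8 at column 2 and diagonals 8.
(3,5) attacks row 8 at column 5.
(5,1) attacks row 8 at column 1 and diagonals 4.
(6,7) attacks row 8 at column 7 and diagonals 5.
Attacked columns: {1, 2, 4, 5, 7, 8}. Safe: {3, 6}.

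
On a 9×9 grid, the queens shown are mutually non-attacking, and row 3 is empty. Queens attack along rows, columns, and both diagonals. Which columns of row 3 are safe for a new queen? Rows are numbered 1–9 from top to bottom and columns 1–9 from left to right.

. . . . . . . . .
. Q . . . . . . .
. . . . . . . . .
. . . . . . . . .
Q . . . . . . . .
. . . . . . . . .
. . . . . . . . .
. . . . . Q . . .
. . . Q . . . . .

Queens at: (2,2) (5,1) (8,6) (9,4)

columns 5, 7, 8, 9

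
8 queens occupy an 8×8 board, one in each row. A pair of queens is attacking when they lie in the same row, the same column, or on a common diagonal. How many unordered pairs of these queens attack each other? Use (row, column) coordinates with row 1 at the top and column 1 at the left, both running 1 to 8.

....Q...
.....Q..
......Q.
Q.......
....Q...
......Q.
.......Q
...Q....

7

Same column: (1,5)–(5,5) (column 5); (3,7)–(6,7) (column 7).
Same diagonal: (1,5)–(2,6) (|1−2| = |5−6| = 1); (1,5)–(3,7) (|1−3| = |5−7| = 2); (2,6)–(3,7) (|2−3| = |6−7| = 1); (3,7)–(5,5) (|3−5| = |7−5| = 2); (6,7)–(7,8) (|6−7| = |7−8| = 1).
Total attacking pairs: 7.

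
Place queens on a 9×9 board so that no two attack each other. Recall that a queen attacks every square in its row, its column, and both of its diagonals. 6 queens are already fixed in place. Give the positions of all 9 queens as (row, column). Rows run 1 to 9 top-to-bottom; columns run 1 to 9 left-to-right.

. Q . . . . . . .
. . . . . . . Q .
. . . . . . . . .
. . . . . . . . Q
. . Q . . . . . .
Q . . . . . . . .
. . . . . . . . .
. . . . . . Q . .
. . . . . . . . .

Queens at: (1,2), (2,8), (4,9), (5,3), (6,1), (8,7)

Row 3: attacked by (1,2)→{2,4}; (2,8)→{7,8,9}; (4,9)→{8,9}; (5,3)→{1,3,5}; (6,1)→{1,4}; (8,7)→{2,7}. Safe: 6. Place at column 6.
Row 7: attacked by (1,2)→{2,8}; (2,8)→{3,8}; (3,6)→{2,6}; (4,9)→{6,9}; (5,3)→{1,3,5}; (6,1)→{1,2}; (8,7)→{6,7,8}. Safe: 4. Place at column 4.
Row 9: attacked by (1,2)→{2}; (2,8)→{1,8}; (3,6)→{6}; (4,9)→{4,9}; (5,3)→{3,7}; (6,1)→{1,4}; (7,4)→{2,4,6}; (8,7)→{6,7,8}. Safe: 5. Place at column 5.
Columns [2, 8, 6, 9, 3, 1, 4, 7, 5], r−c [-1, -6, -3, -5, 2, 5, 3, 1, 4], r+c [3, 10, 9, 13, 8, 7, 11, 15, 14] are all distinct, so no two queens attack.

(1,2) (2,8) (3,6) (4,9) (5,3) (6,1) (7,4) (8,7) (9,5)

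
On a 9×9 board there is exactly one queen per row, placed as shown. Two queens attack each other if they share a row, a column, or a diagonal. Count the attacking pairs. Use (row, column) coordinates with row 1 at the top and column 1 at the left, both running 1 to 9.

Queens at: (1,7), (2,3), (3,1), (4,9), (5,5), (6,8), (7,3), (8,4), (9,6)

3

Same column: (2,3)–(7,3) (column 3).
Same diagonal: (5,5)–(7,3) (|5−7| = |5−3| = 2); (7,3)–(8,4) (|7−8| = |3−4| = 1).
Total attacking pairs: 3.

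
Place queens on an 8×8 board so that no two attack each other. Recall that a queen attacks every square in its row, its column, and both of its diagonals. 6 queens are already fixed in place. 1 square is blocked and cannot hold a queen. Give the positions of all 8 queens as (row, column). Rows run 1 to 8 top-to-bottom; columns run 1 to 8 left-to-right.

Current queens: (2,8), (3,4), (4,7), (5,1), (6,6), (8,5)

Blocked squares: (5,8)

(1,3) (2,8) (3,4) (4,7) (5,1) (6,6) (7,2) (8,5)

Row 1: attacked by (2,8)→{7,8}; (3,4)→{2,4,6}; (4,7)→{4,7}; (5,1)→{1,5}; (6,6)→{1,6}; (8,5)→{5}. Safe: 3. Place at column 3.
Row 7: attacked by (1,3)→{3}; (2,8)→{3,8}; (3,4)→{4,8}; (4,7)→{4,7}; (5,1)→{1,3}; (6,6)→{5,6,7}; (8,5)→{4,5,6}. Safe: 2. Place at column 2.
Columns [3, 8, 4, 7, 1, 6, 2, 5], r−c [-2, -6, -1, -3, 4, 0, 5, 3], r+c [4, 10, 7, 11, 6, 12, 9, 13] are all distinct, so no two queens attack.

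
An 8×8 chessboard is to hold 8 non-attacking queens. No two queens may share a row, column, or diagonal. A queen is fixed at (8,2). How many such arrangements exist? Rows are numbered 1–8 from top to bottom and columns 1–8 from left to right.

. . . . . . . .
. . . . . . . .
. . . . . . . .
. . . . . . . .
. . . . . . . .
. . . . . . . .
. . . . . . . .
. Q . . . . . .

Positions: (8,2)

8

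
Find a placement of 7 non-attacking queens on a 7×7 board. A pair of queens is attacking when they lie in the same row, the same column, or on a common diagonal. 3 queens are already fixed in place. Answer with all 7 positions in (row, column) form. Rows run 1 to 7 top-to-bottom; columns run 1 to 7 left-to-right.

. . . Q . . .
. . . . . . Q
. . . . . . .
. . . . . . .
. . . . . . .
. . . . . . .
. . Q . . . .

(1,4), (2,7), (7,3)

(1,4) (2,7) (3,5) (4,2) (5,6) (6,1) (7,3)

Row 3: attacked by (1,4)→{2,4,6}; (2,7)→{6,7}; (7,3)→{3,7}. Safe: 1, 5. Place at column 5.
Row 4: attacked by (1,4)→{1,4,7}; (2,7)→{5,7}; (3,5)→{4,5,6}; (7,3)→{3,6}. Safe: 2. Place at column 2.
Row 5: attacked by (1,4)→{4}; (2,7)→{4,7}; (3,5)→{3,5,7}; (4,2)→{1,2,3}; (7,3)→{1,3,5}. Safe: 6. Place at column 6.
Row 6: attacked by (1,4)→{4}; (2,7)→{3,7}; (3,5)→{2,5}; (4,2)→{2,4}; (5,6)→{5,6,7}; (7,3)→{2,3,4}. Safe: 1. Place at column 1.
Columns [4, 7, 5, 2, 6, 1, 3], r−c [-3, -5, -2, 2, -1, 5, 4], r+c [5, 9, 8, 6, 11, 7, 10] are all distinct, so no two queens attack.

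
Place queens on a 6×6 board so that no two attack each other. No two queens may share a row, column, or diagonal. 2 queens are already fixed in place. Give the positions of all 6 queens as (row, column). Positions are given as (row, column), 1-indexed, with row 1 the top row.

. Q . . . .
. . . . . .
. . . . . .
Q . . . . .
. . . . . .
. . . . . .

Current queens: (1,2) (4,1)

(1,2) (2,4) (3,6) (4,1) (5,3) (6,5)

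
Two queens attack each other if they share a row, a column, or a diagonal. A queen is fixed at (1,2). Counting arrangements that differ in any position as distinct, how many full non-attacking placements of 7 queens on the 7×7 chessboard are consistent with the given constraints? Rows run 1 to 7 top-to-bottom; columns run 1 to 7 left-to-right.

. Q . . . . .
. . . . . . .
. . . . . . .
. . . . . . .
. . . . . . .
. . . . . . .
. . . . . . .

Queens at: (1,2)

Branch on row 2: col 4 → 2; col 5 → 3; col 6 → 1; col 7 → 1.
Sum: 2 + 3 + 1 + 1 = 7.

7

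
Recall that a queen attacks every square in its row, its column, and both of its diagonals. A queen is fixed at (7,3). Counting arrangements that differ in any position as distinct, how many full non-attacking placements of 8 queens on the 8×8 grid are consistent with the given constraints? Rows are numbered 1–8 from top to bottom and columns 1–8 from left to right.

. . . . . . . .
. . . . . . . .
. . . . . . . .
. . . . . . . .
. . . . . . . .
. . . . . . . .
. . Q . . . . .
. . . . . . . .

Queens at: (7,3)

14

Branch on row 1: col 1 → 0; col 2 → 1; col 4 → 6; col 5 → 3; col 6 → 0; col 7 → 3; col 8 → 1.
Sum: 0 + 1 + 6 + 3 + 0 + 3 + 1 = 14.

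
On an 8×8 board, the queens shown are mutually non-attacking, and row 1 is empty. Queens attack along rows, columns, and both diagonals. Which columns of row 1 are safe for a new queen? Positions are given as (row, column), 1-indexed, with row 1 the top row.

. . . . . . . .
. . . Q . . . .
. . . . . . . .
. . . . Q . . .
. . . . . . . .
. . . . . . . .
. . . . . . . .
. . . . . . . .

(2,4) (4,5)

columns 1, 6, 7

(2,4) attacks row 1 at column 4 and diagonals 3, 5.
(4,5) attacks row 1 at column 5 and diagonals 2, 8.
Attacked columns: {2, 3, 4, 5, 8}. Safe: {1, 6, 7}.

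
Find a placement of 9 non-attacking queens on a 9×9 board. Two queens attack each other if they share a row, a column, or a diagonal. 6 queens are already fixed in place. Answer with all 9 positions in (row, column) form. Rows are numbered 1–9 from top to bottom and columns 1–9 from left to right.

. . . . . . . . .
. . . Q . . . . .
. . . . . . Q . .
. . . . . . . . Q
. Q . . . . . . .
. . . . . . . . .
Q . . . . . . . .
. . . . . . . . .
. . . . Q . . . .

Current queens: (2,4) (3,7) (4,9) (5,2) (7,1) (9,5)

Row 1: attacked by (2,4)→{3,4,5}; (3,7)→{5,7,9}; (4,9)→{6,9}; (5,2)→{2,6}; (7,1)→{1,7}; (9,5)→{5}. Safe: 8. Place at column 8.
Row 6: attacked by (1,8)→{3,8}; (2,4)→{4,8}; (3,7)→{4,7}; (4,9)→{7,9}; (5,2)→{1,2,3}; (7,1)→{1,2}; (9,5)→{2,5,8}. Safe: 6. Place at column 6.
Row 8: attacked by (1,8)→{1,8}; (2,4)→{4}; (3,7)→{2,7}; (4,9)→{5,9}; (5,2)→{2,5}; (6,6)→{4,6,8}; (7,1)→{1,2}; (9,5)→{4,5,6}. Safe: 3. Place at column 3.
Columns [8, 4, 7, 9, 2, 6, 1, 3, 5], r−c [-7, -2, -4, -5, 3, 0, 6, 5, 4], r+c [9, 6, 10, 13, 7, 12, 8, 11, 14] are all distinct, so no two queens attack.

(1,8) (2,4) (3,7) (4,9) (5,2) (6,6) (7,1) (8,3) (9,5)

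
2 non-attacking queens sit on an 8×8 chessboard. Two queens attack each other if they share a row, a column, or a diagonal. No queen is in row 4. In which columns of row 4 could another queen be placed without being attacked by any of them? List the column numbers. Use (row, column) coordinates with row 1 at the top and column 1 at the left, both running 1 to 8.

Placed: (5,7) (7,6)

(5,7) attacks row 4 at column 7 and diagonals 6, 8.
(7,6) attacks row 4 at column 6 and diagonals 3.
Attacked columns: {3, 6, 7, 8}. Safe: {1, 2, 4, 5}.

columns 1, 2, 4, 5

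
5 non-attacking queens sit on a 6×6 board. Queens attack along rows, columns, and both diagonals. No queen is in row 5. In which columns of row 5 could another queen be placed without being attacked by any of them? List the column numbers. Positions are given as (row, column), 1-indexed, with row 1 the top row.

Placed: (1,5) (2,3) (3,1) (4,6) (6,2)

(1,5) attacks row 5 at column 5 and diagonals 1.
(2,3) attacks row 5 at column 3 and diagonals 6.
(3,1) attacks row 5 at column 1 and diagonals 3.
(4,6) attacks row 5 at column 6 and diagonals 5.
(6,2) attacks row 5 at column 2 and diagonals 1, 3.
Attacked columns: {1, 2, 3, 5, 6}. Safe: {4}.

columns 4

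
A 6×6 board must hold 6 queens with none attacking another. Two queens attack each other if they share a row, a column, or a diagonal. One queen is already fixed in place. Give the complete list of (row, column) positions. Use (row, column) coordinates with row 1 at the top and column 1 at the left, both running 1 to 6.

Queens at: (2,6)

(1,3) (2,6) (3,2) (4,5) (5,1) (6,4)

Row 1: attacked by (2,6)→{5,6}. Safe: 1, 2, 3, 4. Place at column 3.
Row 3: attacked by (1,3)→{1,3,5}; (2,6)→{5,6}. Safe: 2, 4. Place at column 2.
Row 4: attacked by (1,3)→{3,6}; (2,6)→{4,6}; (3,2)→{1,2,3}. Safe: 5. Place at column 5.
Row 5: attacked by (1,3)→{3}; (2,6)→{3,6}; (3,2)→{2,4}; (4,5)→{4,5,6}. Safe: 1. Place at column 1.
Row 6: attacked by (1,3)→{3}; (2,6)→{2,6}; (3,2)→{2,5}; (4,5)→{3,5}; (5,1)→{1,2}. Safe: 4. Place at column 4.
Columns [3, 6, 2, 5, 1, 4], r−c [-2, -4, 1, -1, 4, 2], r+c [4, 8, 5, 9, 6, 10] are all distinct, so no two queens attack.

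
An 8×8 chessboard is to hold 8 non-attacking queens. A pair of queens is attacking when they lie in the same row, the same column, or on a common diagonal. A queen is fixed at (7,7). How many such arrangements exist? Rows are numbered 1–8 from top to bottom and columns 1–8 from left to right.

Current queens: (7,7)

16

Branch on row 1: col 2 → 3; col 3 → 5; col 4 → 2; col 5 → 1; col 6 → 3; col 8 → 2.
Sum: 3 + 5 + 2 + 1 + 3 + 2 = 16.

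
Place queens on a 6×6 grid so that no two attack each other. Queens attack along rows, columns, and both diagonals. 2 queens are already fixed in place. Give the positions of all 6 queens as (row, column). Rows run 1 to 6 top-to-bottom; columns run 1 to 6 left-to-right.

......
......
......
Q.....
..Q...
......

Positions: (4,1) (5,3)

Row 1: attacked by (4,1)→{1,4}; (5,3)→{3}. Safe: 2, 5, 6. Place at column 2.
Row 2: attacked by (1,2)→{1,2,3}; (4,1)→{1,3}; (5,3)→{3,6}. Safe: 4, 5. Place at column 4.
Row 3: attacked by (1,2)→{2,4}; (2,4)→{3,4,5}; (4,1)→{1,2}; (5,3)→{1,3,5}. Safe: 6. Place at column 6.
Row 6: attacked by (1,2)→{2}; (2,4)→{4}; (3,6)→{3,6}; (4,1)→{1,3}; (5,3)→{2,3,4}. Safe: 5. Place at column 5.
Columns [2, 4, 6, 1, 3, 5], r−c [-1, -2, -3, 3, 2, 1], r+c [3, 6, 9, 5, 8, 11] are all distinct, so no two queens attack.

(1,2) (2,4) (3,6) (4,1) (5,3) (6,5)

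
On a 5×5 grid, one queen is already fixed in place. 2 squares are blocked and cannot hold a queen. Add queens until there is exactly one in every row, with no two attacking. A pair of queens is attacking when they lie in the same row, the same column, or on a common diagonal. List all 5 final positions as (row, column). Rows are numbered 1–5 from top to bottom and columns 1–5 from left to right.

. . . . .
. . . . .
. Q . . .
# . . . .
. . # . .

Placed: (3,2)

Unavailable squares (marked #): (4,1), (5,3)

Row 1: attacked by (3,2)→{2,4}. Safe: 1, 3, 5. Place at column 3.
Row 2: attacked by (1,3)→{2,3,4}; (3,2)→{1,2,3}. Safe: 5. Place at column 5.
Row 4: attacked by (1,3)→{3}; (2,5)→{3,5}; (3,2)→{1,2,3}. Blocked: 1. Safe: 4. Place at column 4.
Row 5: attacked by (1,3)→{3}; (2,5)→{2,5}; (3,2)→{2,4}; (4,4)→{3,4,5}. Blocked: 3. Safe: 1. Place at column 1.
Columns [3, 5, 2, 4, 1], r−c [-2, -3, 1, 0, 4], r+c [4, 7, 5, 8, 6] are all distinct, so no two queens attack.

(1,3) (2,5) (3,2) (4,4) (5,1)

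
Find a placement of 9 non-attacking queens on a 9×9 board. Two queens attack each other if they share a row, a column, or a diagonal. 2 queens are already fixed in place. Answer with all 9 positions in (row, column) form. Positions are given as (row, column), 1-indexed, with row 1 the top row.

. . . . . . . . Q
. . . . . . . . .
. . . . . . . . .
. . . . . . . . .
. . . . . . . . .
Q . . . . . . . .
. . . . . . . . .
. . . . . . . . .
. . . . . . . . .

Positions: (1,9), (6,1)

(1,9) (2,3) (3,6) (4,2) (5,7) (6,1) (7,4) (8,8) (9,5)

Row 2: attacked by (1,9)→{8,9}; (6,1)→{1,5}. Safe: 2, 3, 4, 6, 7. Place at column 3.
Row 3: attacked by (1,9)→{7,9}; (2,3)→{2,3,4}; (6,1)→{1,4}. Safe: 5, 6, 8. Place at column 6.
Row 4: attacked by (1,9)→{6,9}; (2,3)→{1,3,5}; (3,6)→{5,6,7}; (6,1)→{1,3}. Safe: 2, 4, 8. Place at column 2.
Row 5: attacked by (1,9)→{5,9}; (2,3)→{3,6}; (3,6)→{4,6,8}; (4,2)→{1,2,3}; (6,1)→{1,2}. Safe: 7. Place at column 7.
Row 7: attacked by (1,9)→{3,9}; (2,3)→{3,8}; (3,6)→{2,6}; (4,2)→{2,5}; (5,7)→{5,7,9}; (6,1)→{1,2}. Safe: 4. Place at column 4.
Row 8: attacked by (1,9)→{2,9}; (2,3)→{3,9}; (3,6)→{1,6}; (4,2)→{2,6}; (5,7)→{4,7}; (6,1)→{1,3}; (7,4)→{3,4,5}. Safe: 8. Place at column 8.
Row 9: attacked by (1,9)→{1,9}; (2,3)→{3}; (3,6)→{6}; (4,2)→{2,7}; (5,7)→{3,7}; (6,1)→{1,4}; (7,4)→{2,4,6}; (8,8)→{7,8,9}. Safe: 5. Place at column 5.
Columns [9, 3, 6, 2, 7, 1, 4, 8, 5], r−c [-8, -1, -3, 2, -2, 5, 3, 0, 4], r+c [10, 5, 9, 6, 12, 7, 11, 16, 14] are all distinct, so no two queens attack.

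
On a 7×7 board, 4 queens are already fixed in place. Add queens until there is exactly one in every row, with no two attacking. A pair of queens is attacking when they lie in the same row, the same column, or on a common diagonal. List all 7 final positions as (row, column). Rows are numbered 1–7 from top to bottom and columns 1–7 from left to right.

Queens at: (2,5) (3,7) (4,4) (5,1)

(1,2) (2,5) (3,7) (4,4) (5,1) (6,3) (7,6)

Row 1: attacked by (2,5)→{4,5,6}; (3,7)→{5,7}; (4,4)→{1,4,7}; (5,1)→{1,5}. Safe: 2, 3. Place at column 2.
Row 6: attacked by (1,2)→{2,7}; (2,5)→{1,5}; (3,7)→{4,7}; (4,4)→{2,4,6}; (5,1)→{1,2}. Safe: 3. Place at column 3.
Row 7: attacked by (1,2)→{2}; (2,5)→{5}; (3,7)→{3,7}; (4,4)→{1,4,7}; (5,1)→{1,3}; (6,3)→{2,3,4}. Safe: 6. Place at column 6.
Columns [2, 5, 7, 4, 1, 3, 6], r−c [-1, -3, -4, 0, 4, 3, 1], r+c [3, 7, 10, 8, 6, 9, 13] are all distinct, so no two queens attack.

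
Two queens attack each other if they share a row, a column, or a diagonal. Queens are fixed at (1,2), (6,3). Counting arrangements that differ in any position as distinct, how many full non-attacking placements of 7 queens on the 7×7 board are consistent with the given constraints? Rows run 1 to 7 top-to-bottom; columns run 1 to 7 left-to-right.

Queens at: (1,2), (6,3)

3

Branch on row 2: col 4 → 1; col 5 → 2; col 6 → 0.
Sum: 1 + 2 + 0 = 3.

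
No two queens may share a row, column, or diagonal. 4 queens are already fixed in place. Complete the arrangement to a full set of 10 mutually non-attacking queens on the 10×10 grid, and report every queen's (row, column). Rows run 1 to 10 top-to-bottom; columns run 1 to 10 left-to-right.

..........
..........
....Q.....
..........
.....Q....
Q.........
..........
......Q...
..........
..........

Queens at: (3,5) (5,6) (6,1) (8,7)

(1,8) (2,10) (3,5) (4,2) (5,6) (6,1) (7,3) (8,7) (9,9) (10,4)

Row 1: attacked by (3,5)→{3,5,7}; (5,6)→{2,6,10}; (6,1)→{1,6}; (8,7)→{7}. Safe: 4, 8, 9. Place at column 8.
Row 2: attacked by (1,8)→{7,8,9}; (3,5)→{4,5,6}; (5,6)→{3,6,9}; (6,1)→{1,5}; (8,7)→{1,7}. Safe: 2, 10. Place at column 10.
Row 4: attacked by (1,8)→{5,8}; (2,10)→{8,10}; (3,5)→{4,5,6}; (5,6)→{5,6,7}; (6,1)→{1,3}; (8,7)→{3,7}. Safe: 2, 9. Place at column 2.
Row 7: attacked by (1,8)→{2,8}; (2,10)→{5,10}; (3,5)→{1,5,9}; (4,2)→{2,5}; (5,6)→{4,6,8}; (6,1)→{1,2}; (8,7)→{6,7,8}. Safe: 3. Place at column 3.
Row 9: attacked by (1,8)→{8}; (2,10)→{3,10}; (3,5)→{5}; (4,2)→{2,7}; (5,6)→{2,6,10}; (6,1)→{1,4}; (7,3)→{1,3,5}; (8,7)→{6,7,8}. Safe: 9. Place at column 9.
Row 10: attacked by (1,8)→{8}; (2,10)→{2,10}; (3,5)→{5}; (4,2)→{2,8}; (5,6)→{1,6}; (6,1)→{1,5}; (7,3)→{3,6}; (8,7)→{5,7,9}; (9,9)→{8,9,10}. Safe: 4. Place at column 4.
Columns [8, 10, 5, 2, 6, 1, 3, 7, 9, 4], r−c [-7, -8, -2, 2, -1, 5, 4, 1, 0, 6], r+c [9, 12, 8, 6, 11, 7, 10, 15, 18, 14] are all distinct, so no two queens attack.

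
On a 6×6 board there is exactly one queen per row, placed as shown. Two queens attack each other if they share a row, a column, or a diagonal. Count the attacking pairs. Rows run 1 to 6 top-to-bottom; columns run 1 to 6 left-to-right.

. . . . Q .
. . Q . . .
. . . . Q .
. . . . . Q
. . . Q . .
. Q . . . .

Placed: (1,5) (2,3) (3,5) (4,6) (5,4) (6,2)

Same column: (1,5)–(3,5) (column 5).
Same diagonal: (3,5)–(4,6) (|3−4| = |5−6| = 1); (3,5)–(6,2) (|3−6| = |5−2| = 3).
Total attacking pairs: 3.

3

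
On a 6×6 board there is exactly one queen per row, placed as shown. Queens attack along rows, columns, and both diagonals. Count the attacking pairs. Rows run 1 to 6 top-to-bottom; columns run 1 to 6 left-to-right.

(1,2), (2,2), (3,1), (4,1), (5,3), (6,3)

Same column: (1,2)–(2,2) (column 2); (3,1)–(4,1) (column 1); (5,3)–(6,3) (column 3).
Same diagonal: (2,2)–(3,1) (|2−3| = |2−1| = 1); (3,1)–(5,3) (|3−5| = |1−3| = 2); (4,1)–(6,3) (|4−6| = |1−3| = 2).
Total attacking pairs: 6.

6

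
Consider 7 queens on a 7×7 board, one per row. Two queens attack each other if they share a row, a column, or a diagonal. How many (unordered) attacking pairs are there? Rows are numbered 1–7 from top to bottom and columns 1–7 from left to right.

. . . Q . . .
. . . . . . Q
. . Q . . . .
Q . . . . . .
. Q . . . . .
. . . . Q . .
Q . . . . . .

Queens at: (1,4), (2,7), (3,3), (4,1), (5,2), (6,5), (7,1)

3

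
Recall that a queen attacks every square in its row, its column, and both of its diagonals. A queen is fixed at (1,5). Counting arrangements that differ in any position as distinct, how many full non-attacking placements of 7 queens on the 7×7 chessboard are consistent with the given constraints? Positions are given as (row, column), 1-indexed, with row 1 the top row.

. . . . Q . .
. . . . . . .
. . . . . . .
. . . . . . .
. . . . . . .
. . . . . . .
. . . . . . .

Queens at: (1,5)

6

Branch on row 2: col 1 → 2; col 2 → 1; col 3 → 1; col 7 → 2.
Sum: 2 + 1 + 1 + 2 = 6.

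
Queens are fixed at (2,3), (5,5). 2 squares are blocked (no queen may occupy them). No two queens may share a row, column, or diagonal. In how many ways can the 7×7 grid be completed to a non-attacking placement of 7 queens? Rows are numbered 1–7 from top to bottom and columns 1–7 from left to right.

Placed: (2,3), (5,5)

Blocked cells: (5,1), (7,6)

1

Branch on row 1: col 6 → 0; col 7 → 1.
Sum: 0 + 1 = 1.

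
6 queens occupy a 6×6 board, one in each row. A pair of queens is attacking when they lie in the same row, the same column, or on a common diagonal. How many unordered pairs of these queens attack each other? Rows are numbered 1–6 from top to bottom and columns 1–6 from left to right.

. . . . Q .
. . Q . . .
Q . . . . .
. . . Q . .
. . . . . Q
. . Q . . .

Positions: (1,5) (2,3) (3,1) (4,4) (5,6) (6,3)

Same column: (2,3)–(6,3) (column 3).
Same diagonal: (2,3)–(5,6) (|2−5| = |3−6| = 3).
Total attacking pairs: 2.

2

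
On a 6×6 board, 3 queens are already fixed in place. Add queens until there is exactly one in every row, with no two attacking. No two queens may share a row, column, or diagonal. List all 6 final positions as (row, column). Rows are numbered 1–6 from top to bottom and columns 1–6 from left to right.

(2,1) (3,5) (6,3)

(1,4) (2,1) (3,5) (4,2) (5,6) (6,3)

Row 1: attacked by (2,1)→{1,2}; (3,5)→{3,5}; (6,3)→{3}. Safe: 4, 6. Place at column 4.
Row 4: attacked by (1,4)→{1,4}; (2,1)→{1,3}; (3,5)→{4,5,6}; (6,3)→{1,3,5}. Safe: 2. Place at column 2.
Row 5: attacked by (1,4)→{4}; (2,1)→{1,4}; (3,5)→{3,5}; (4,2)→{1,2,3}; (6,3)→{2,3,4}. Safe: 6. Place at column 6.
Columns [4, 1, 5, 2, 6, 3], r−c [-3, 1, -2, 2, -1, 3], r+c [5, 3, 8, 6, 11, 9] are all distinct, so no two queens attack.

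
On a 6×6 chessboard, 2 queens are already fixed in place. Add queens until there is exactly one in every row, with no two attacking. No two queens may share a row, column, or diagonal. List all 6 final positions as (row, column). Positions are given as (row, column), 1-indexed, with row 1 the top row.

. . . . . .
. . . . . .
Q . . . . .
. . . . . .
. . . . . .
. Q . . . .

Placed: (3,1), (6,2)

Row 1: attacked by (3,1)→{1,3}; (6,2)→{2}. Safe: 4, 5, 6. Place at column 5.
Row 2: attacked by (1,5)→{4,5,6}; (3,1)→{1,2}; (6,2)→{2,6}. Safe: 3. Place at column 3.
Row 4: attacked by (1,5)→{2,5}; (2,3)→{1,3,5}; (3,1)→{1,2}; (6,2)→{2,4}. Safe: 6. Place at column 6.
Row 5: attacked by (1,5)→{1,5}; (2,3)→{3,6}; (3,1)→{1,3}; (4,6)→{5,6}; (6,2)→{1,2,3}. Safe: 4. Place at column 4.
Columns [5, 3, 1, 6, 4, 2], r−c [-4, -1, 2, -2, 1, 4], r+c [6, 5, 4, 10, 9, 8] are all distinct, so no two queens attack.

(1,5) (2,3) (3,1) (4,6) (5,4) (6,2)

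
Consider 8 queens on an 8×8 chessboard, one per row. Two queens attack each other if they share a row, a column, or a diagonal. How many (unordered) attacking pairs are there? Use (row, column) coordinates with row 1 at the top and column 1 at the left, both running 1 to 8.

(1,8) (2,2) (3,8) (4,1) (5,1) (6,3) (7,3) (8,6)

Same column: (1,8)–(3,8) (column 8); (4,1)–(5,1) (column 1); (6,3)–(7,3) (column 3).
Same diagonal: (1,8)–(6,3) (|1−6| = |8−3| = 5); (4,1)–(6,3) (|4−6| = |1−3| = 2); (5,1)–(7,3) (|5−7| = |1−3| = 2).
Total attacking pairs: 6.

6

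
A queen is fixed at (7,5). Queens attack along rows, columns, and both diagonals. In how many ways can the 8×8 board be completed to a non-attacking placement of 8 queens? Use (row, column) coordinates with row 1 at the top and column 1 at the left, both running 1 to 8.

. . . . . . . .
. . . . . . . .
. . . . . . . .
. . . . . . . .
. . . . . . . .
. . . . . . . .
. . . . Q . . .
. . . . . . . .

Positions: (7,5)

Branch on row 1: col 1 → 1; col 2 → 0; col 3 → 1; col 4 → 3; col 6 → 3; col 7 → 0; col 8 → 0.
Sum: 1 + 0 + 1 + 3 + 3 + 0 + 0 = 8.

8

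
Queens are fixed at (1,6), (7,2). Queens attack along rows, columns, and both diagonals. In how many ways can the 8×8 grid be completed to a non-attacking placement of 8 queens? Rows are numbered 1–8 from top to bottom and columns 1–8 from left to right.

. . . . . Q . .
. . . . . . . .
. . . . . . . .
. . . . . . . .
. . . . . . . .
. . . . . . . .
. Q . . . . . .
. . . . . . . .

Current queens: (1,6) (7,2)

Branch on row 2: col 1 → 0; col 3 → 4; col 4 → 1; col 8 → 0.
Sum: 0 + 4 + 1 + 0 = 5.

5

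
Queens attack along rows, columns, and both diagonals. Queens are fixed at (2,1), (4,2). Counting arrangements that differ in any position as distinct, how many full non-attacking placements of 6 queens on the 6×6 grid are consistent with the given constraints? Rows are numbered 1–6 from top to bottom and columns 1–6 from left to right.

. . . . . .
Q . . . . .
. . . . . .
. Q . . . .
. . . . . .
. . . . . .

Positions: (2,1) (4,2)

1

Branch on row 1: col 3 → 0; col 4 → 1; col 6 → 0.
Sum: 0 + 1 + 0 = 1.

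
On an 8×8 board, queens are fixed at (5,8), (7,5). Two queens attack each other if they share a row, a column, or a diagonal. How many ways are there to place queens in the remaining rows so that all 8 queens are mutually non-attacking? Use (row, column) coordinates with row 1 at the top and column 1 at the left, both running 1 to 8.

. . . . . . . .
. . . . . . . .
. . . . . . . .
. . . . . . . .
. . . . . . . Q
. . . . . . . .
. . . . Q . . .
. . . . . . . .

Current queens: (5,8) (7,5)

Branch on row 1: col 1 → 1; col 2 → 0; col 3 → 0; col 6 → 1; col 7 → 0.
Sum: 1 + 0 + 0 + 1 + 0 = 2.

2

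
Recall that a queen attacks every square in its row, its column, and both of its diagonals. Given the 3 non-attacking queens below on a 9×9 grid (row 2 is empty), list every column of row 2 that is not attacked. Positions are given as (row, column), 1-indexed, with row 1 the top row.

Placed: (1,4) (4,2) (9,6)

columns 1, 7, 8, 9

(1,4) attacks row 2 at column 4 and diagonals 3, 5.
(4,2) attacks row 2 at column 2 and diagonals 4.
(9,6) attacks row 2 at column 6.
Attacked columns: {2, 3, 4, 5, 6}. Safe: {1, 7, 8, 9}.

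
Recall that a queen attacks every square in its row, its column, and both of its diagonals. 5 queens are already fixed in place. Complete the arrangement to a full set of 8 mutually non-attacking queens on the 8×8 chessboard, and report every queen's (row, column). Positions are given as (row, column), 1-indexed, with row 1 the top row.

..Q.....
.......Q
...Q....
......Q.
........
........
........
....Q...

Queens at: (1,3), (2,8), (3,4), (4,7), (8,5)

(1,3) (2,8) (3,4) (4,7) (5,1) (6,6) (7,2) (8,5)

Row 5: attacked by (1,3)→{3,7}; (2,8)→{5,8}; (3,4)→{2,4,6}; (4,7)→{6,7,8}; (8,5)→{2,5,8}. Safe: 1. Place at column 1.
Row 6: attacked by (1,3)→{3,8}; (2,8)→{4,8}; (3,4)→{1,4,7}; (4,7)→{5,7}; (5,1)→{1,2}; (8,5)→{3,5,7}. Safe: 6. Place at column 6.
Row 7: attacked by (1,3)→{3}; (2,8)→{3,8}; (3,4)→{4,8}; (4,7)→{4,7}; (5,1)→{1,3}; (6,6)→{5,6,7}; (8,5)→{4,5,6}. Safe: 2. Place at column 2.
Columns [3, 8, 4, 7, 1, 6, 2, 5], r−c [-2, -6, -1, -3, 4, 0, 5, 3], r+c [4, 10, 7, 11, 6, 12, 9, 13] are all distinct, so no two queens attack.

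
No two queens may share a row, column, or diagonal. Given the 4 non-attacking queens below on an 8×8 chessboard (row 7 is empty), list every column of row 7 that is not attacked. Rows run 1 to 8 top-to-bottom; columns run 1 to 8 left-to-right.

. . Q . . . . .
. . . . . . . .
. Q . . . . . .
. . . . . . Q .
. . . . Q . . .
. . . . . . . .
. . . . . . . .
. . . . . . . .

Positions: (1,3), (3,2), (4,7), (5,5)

columns 1, 8

(1,3) attacks row 7 at column 3.
(3,2) attacks row 7 at column 2 and diagonals 6.
(4,7) attacks row 7 at column 7 and diagonals 4.
(5,5) attacks row 7 at column 5 and diagonals 3, 7.
Attacked columns: {2, 3, 4, 5, 6, 7}. Safe: {1, 8}.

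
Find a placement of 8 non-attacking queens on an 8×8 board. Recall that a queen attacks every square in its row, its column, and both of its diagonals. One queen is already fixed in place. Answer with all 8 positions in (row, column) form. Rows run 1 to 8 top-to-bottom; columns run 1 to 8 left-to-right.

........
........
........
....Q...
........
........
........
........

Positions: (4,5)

(1,3) (2,1) (3,7) (4,5) (5,8) (6,2) (7,4) (8,6)

Row 1: attacked by (4,5)→{2,5,8}. Safe: 1, 3, 4, 6, 7. Place at column 3.
Row 2: attacked by (1,3)→{2,3,4}; (4,5)→{3,5,7}. Safe: 1, 6, 8. Place at column 1.
Row 3: attacked by (1,3)→{1,3,5}; (2,1)→{1,2}; (4,5)→{4,5,6}. Safe: 7, 8. Place at column 7.
Row 5: attacked by (1,3)→{3,7}; (2,1)→{1,4}; (3,7)→{5,7}; (4,5)→{4,5,6}. Safe: 2, 8. Place at column 8.
Row 6: attacked by (1,3)→{3,8}; (2,1)→{1,5}; (3,7)→{4,7}; (4,5)→{3,5,7}; (5,8)→{7,8}. Safe: 2, 6. Place at column 2.
Row 7: attacked by (1,3)→{3}; (2,1)→{1,6}; (3,7)→{3,7}; (4,5)→{2,5,8}; (5,8)→{6,8}; (6,2)→{1,2,3}. Safe: 4. Place at column 4.
Row 8: attacked by (1,3)→{3}; (2,1)→{1,7}; (3,7)→{2,7}; (4,5)→{1,5}; (5,8)→{5,8}; (6,2)→{2,4}; (7,4)→{3,4,5}. Safe: 6. Place at column 6.
Columns [3, 1, 7, 5, 8, 2, 4, 6], r−c [-2, 1, -4, -1, -3, 4, 3, 2], r+c [4, 3, 10, 9, 13, 8, 11, 14] are all distinct, so no two queens attack.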